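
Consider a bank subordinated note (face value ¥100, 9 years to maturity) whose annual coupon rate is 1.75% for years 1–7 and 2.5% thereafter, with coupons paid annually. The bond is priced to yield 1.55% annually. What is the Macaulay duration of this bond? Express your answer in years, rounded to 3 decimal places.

Periodic yield y = 0.0155. Discount each cash flow and weight by its year:
  t   CF        PV=CF/(1+0.0155)^t    t·PV
  1         1.75         1.7233         1.7233
  2         1.75         1.6970         3.3940
  3         1.75         1.6711         5.0133
  4         1.75         1.6456         6.5823
  5         1.75         1.6205         8.1023
  6         1.75         1.5957         9.5744
  7         1.75         1.5714        10.9996
  8         2.50         2.2106        17.6844
  9       102.50        89.2492       803.2431
  Σ                    102.9843       866.3166
Price P = Σ PV = 102.9843.
Macaulay duration = Σ(t·PV) / P = 866.3166 / 102.9843 = 8.41212 years.

8.412 years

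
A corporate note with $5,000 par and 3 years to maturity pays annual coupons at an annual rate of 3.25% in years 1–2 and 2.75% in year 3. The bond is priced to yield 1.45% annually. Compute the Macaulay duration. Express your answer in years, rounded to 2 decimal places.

2.91 years

Periodic yield y = 0.0145. Discount each cash flow and weight by its year:
  t   CF        PV=CF/(1+0.0145)^t    t·PV
  1       162.50       160.1774       160.1774
  2       162.50       157.8881       315.7761
  3     5,137.50     4,920.3464    14,761.0393
  Σ                  5,238.4119    15,236.9928
Price P = Σ PV = 5,238.4119.
Macaulay duration = Σ(t·PV) / P = 15,236.9928 / 5,238.4119 = 2.90870 years.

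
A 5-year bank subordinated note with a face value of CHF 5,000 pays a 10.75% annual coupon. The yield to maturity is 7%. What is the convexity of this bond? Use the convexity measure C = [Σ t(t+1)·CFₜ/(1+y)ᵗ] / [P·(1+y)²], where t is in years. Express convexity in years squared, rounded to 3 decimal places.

20.551

With y = 0.07:
  t   CF        PV=CF/(1+0.07)^t    t·PV        t(t+1)·PV
  1       537.50       502.3364       502.3364       1,004.6729
  2       537.50       469.4733       938.9466       2,816.8399
  3       537.50       438.7601     1,316.2803       5,265.1213
  4       537.50       410.0562     1,640.2247       8,201.1235
  5     5,537.50     3,948.1610    19,740.8048     118,444.8291
  Σ                  5,768.7870    24,138.5930     135,732.5867
P = 5,768.7870.
Convexity = Σ t(t+1)·PV / [P·(1+y)²] = 135,732.5867 / (5,768.7870 × 1.144900) = 20.55096.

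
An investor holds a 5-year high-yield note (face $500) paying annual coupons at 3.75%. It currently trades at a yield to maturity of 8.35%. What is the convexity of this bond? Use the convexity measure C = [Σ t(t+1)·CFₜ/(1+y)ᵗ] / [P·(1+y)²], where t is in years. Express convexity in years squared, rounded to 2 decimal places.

With y = 0.0835:
  t   CF        PV=CF/(1+0.0835)^t    t·PV        t(t+1)·PV
  1        18.75        17.3050        17.3050          34.6101
  2        18.75        15.9714        31.9428          95.8285
  3        18.75        14.7406        44.2217         176.8869
  4        18.75        13.6046        54.4184         272.0919
  5       518.75       347.3870     1,736.9349      10,421.6093
  Σ                    409.0086     1,884.8229      11,001.0267
P = 409.0086.
Convexity = Σ t(t+1)·PV / [P·(1+y)²] = 11,001.0267 / (409.0086 × 1.173972) = 22.91094.

22.91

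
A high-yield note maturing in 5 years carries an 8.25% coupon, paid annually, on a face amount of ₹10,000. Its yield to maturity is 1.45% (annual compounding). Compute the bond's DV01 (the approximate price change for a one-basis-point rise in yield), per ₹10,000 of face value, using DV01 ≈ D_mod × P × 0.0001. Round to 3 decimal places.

₹5.744

Periodic yield y = 0.0145.
  t   CF        PV=CF/(1+0.0145)^t    t·PV
  1       825.00       813.2085       813.2085
  2       825.00       801.5855     1,603.1710
  3       825.00       790.1286     2,370.3859
  4       825.00       778.8355     3,115.3420
  5    10,825.00    10,073.2044    50,366.0222
  Σ                 13,256.9625    58,268.1295
P = 13,256.9625; D_Mac = 4.39529 yrs; D_mod = 4.33246 yrs.
DV01 ≈ 4.33246 × 13,256.9625 × 0.0001 = 5.743532.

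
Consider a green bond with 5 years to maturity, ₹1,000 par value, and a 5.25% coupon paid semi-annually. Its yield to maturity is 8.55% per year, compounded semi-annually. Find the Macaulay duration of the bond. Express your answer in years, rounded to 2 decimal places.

Periodic yield y = 0.04275. Discount each cash flow and weight by its period:
  t   CF        PV=CF/(1+0.04275)^t    t·PV
  1        26.25        25.1738        25.1738
  2        26.25        24.1418        48.2835
  3        26.25        23.1520        69.4560
  4        26.25        22.2028        88.8114
  5        26.25        21.2926       106.4629
  6        26.25        20.4196       122.5179
  7        26.25        19.5825       137.0774
  8        26.25        18.7797       150.2373
  9        26.25        18.0097       162.0877
  10    1,026.25       675.2292     6,752.2915
  Σ                    867.9837     7,662.3994
Price P = Σ PV = 867.9837.
Macaulay duration = Σ(t·PV) / P = 7,662.3994 / 867.9837 = 8.82781 half-year periods.
In years: 8.82781 / 2 = 4.41391 years.

4.41 years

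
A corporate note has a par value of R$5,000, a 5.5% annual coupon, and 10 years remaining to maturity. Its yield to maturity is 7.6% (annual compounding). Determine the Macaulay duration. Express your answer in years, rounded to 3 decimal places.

7.763 years

Periodic yield y = 0.076. Discount each cash flow and weight by its year:
  t   CF        PV=CF/(1+0.076)^t    t·PV
  1       275.00       255.5762       255.5762
  2       275.00       237.5244       475.0487
  3       275.00       220.7475       662.2426
  4       275.00       205.1557       820.6228
  5       275.00       190.6652       953.3258
  6       275.00       177.1981     1,063.1886
  7       275.00       164.6823     1,152.7758
  8       275.00       153.0504     1,224.4034
  9       275.00       142.2402     1,280.1615
  10    5,275.00     2,535.7110    25,357.1098
  Σ                  4,282.5509    33,244.4552
Price P = Σ PV = 4,282.5509.
Macaulay duration = Σ(t·PV) / P = 33,244.4552 / 4,282.5509 = 7.76277 years.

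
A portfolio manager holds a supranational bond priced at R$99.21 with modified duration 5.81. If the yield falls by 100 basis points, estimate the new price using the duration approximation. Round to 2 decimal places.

R$104.97

Duration approximation: ΔP/P ≈ -D_mod · Δy = -5.81 × (-0.01) = +0.058100.
New price ≈ 99.21 × (1 + 0.058100) = 104.974101.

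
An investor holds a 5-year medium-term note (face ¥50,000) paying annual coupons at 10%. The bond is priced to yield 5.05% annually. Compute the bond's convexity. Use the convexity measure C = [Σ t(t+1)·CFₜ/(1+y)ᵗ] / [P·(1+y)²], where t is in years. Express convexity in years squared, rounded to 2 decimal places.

With y = 0.0505:
  t   CF        PV=CF/(1+0.0505)^t    t·PV        t(t+1)·PV
  1     5,000.00     4,759.6383     4,759.6383       9,519.2765
  2     5,000.00     4,530.8313     9,061.6626      27,184.9877
  3     5,000.00     4,313.0236    12,939.0708      51,756.2832
  4     5,000.00     4,105.6864    16,422.7457      82,113.7286
  5    55,000.00    42,991.4810   214,957.4048   1,289,744.4286
  Σ                 60,700.6605   258,140.5221   1,460,318.7047
P = 60,700.6605.
Convexity = Σ t(t+1)·PV / [P·(1+y)²] = 1,460,318.7047 / (60,700.6605 × 1.103550) = 21.80028.

21.80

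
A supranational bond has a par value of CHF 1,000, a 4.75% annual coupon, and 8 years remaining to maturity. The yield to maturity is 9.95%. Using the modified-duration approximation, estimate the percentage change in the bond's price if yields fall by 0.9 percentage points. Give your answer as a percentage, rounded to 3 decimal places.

Periodic yield y = 0.0995. Modified duration first:
  t   CF        PV=CF/(1+0.0995)^t    t·PV
  1        47.50        43.2015        43.2015
  2        47.50        39.2919        78.5838
  3        47.50        35.7362       107.2085
  4        47.50        32.5022       130.0088
  5        47.50        29.5609       147.8044
  6        47.50        26.8858       161.3145
  7        47.50        24.4527       171.1690
  8     1,047.50       490.4471     3,923.5767
  Σ                    722.0782     4,762.8672
P = 722.0782; D_Mac = 6.59605 yrs; D_mod = 6.59605/(1+0.0995) = 5.99914 yrs.
ΔP/P ≈ -D_mod · Δy = -5.99914 × (-0.009) = +0.053992 = +5.3992%.

+5.399%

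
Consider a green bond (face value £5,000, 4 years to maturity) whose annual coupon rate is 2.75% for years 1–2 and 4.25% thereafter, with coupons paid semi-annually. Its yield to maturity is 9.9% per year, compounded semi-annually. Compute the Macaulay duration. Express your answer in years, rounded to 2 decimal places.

3.77 years

Periodic yield y = 0.0495. Discount each cash flow and weight by its period:
  t   CF        PV=CF/(1+0.0495)^t    t·PV
  1        68.75        65.5074        65.5074
  2        68.75        62.4177       124.8354
  3        68.75        59.4738       178.4213
  4        68.75        56.6687       226.6746
  5       106.25        83.4482       417.2408
  6       106.25        79.5123       477.0738
  7       106.25        75.7621       530.3345
  8     5,106.25     3,469.3054    27,754.4431
  Σ                  3,952.0954    29,774.5308
Price P = Σ PV = 3,952.0954.
Macaulay duration = Σ(t·PV) / P = 29,774.5308 / 3,952.0954 = 7.53386 half-year periods.
In years: 7.53386 / 2 = 3.76693 years.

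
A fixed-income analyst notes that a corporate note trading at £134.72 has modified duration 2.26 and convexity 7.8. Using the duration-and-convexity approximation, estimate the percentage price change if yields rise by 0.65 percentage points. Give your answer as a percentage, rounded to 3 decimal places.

Duration effect: -D_mod·Δy = -2.26 × (+0.0065) = -0.014690
Convexity effect: ½·C·(Δy)² = 0.5 × 7.8 × (0.0065)² = +0.000164775
ΔP/P ≈ -0.014690 + 0.000164775 = -0.014525225
= -1.4525225%.

-1.453%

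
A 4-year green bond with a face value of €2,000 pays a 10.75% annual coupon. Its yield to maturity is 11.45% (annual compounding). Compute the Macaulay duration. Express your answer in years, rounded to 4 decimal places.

3.4480 years

Periodic yield y = 0.1145. Discount each cash flow and weight by its year:
  t   CF        PV=CF/(1+0.1145)^t    t·PV
  1       215.00       192.9116       192.9116
  2       215.00       173.0925       346.1851
  3       215.00       155.3096       465.9287
  4     2,215.00     1,435.6661     5,742.6643
  Σ                  1,956.9798     6,747.6897
Price P = Σ PV = 1,956.9798.
Macaulay duration = Σ(t·PV) / P = 6,747.6897 / 1,956.9798 = 3.44801 years.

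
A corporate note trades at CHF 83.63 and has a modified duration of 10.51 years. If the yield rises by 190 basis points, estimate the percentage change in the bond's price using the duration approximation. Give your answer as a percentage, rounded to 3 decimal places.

Duration approximation: ΔP/P ≈ -D_mod · Δy = -10.51 × (+0.019) = -0.199690.
As a percentage: -19.9690%.

-19.969%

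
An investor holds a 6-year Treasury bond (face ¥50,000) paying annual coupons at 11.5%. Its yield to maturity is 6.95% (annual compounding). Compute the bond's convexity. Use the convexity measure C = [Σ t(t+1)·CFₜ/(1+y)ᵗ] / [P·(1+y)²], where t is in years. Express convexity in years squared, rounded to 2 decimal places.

26.91

With y = 0.0695:
  t   CF        PV=CF/(1+0.0695)^t    t·PV        t(t+1)·PV
  1     5,750.00     5,376.3441     5,376.3441      10,752.6882
  2     5,750.00     5,026.9697    10,053.9394      30,161.8182
  3     5,750.00     4,700.2989    14,100.8968      56,403.5870
  4     5,750.00     4,394.8564    17,579.4256      87,897.1280
  5     5,750.00     4,109.2626    20,546.3132     123,277.8793
  6    55,750.00    37,252.9044   223,517.4266   1,564,621.9861
  Σ                 60,860.6362   291,174.3456   1,873,115.0867
P = 60,860.6362.
Convexity = Σ t(t+1)·PV / [P·(1+y)²] = 1,873,115.0867 / (60,860.6362 × 1.143830) = 26.90707.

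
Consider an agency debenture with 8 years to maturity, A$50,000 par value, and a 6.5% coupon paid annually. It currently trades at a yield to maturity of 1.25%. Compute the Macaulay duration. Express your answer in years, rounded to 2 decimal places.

6.74 years

Periodic yield y = 0.0125. Discount each cash flow and weight by its year:
  t   CF        PV=CF/(1+0.0125)^t    t·PV
  1     3,250.00     3,209.8765     3,209.8765
  2     3,250.00     3,170.2484     6,340.4969
  3     3,250.00     3,131.1096     9,393.3287
  4     3,250.00     3,092.4539    12,369.8156
  5     3,250.00     3,054.2755    15,271.3773
  6     3,250.00     3,016.5683    18,099.4101
  7     3,250.00     2,979.3268    20,855.2873
  8    53,250.00    48,212.4673   385,699.7381
  Σ                 69,866.3263   471,239.3305
Price P = Σ PV = 69,866.3263.
Macaulay duration = Σ(t·PV) / P = 471,239.3305 / 69,866.3263 = 6.74487 years.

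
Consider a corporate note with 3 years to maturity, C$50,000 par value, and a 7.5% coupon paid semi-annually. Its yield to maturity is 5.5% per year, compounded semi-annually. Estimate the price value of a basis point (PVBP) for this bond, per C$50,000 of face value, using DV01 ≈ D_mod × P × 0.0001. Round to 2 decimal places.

Periodic yield y = 0.0275.
  t   CF        PV=CF/(1+0.0275)^t    t·PV
  1     1,875.00     1,824.8175     1,824.8175
  2     1,875.00     1,775.9781     3,551.9562
  3     1,875.00     1,728.4459     5,185.3376
  4     1,875.00     1,682.1858     6,728.7430
  5     1,875.00     1,637.1637     8,185.8187
  6    51,875.00    44,082.5924   264,495.5544
  Σ                 52,731.1834   289,972.2274
P = 52,731.1834; D_Mac = 5.49907 half-year periods = 2.74953 yrs; D_mod = 2.67594 yrs.
DV01 ≈ 2.67594 × 52,731.1834 × 0.0001 = 14.110571.

C$14.11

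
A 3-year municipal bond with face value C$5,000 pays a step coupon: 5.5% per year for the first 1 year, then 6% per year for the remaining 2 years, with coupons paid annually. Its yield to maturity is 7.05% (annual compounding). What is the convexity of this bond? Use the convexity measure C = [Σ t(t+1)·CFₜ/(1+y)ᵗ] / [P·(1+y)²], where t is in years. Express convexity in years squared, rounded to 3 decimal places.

9.725

With y = 0.0705:
  t   CF        PV=CF/(1+0.0705)^t    t·PV        t(t+1)·PV
  1       275.00       256.8893       256.8893         513.7786
  2       300.00       261.7869       523.5738       1,570.7214
  3     5,300.00     4,320.3194    12,960.9582      51,843.8327
  Σ                  4,838.9956    13,741.4213      53,928.3327
P = 4,838.9956.
Convexity = Σ t(t+1)·PV / [P·(1+y)²] = 53,928.3327 / (4,838.9956 × 1.145970) = 9.72497.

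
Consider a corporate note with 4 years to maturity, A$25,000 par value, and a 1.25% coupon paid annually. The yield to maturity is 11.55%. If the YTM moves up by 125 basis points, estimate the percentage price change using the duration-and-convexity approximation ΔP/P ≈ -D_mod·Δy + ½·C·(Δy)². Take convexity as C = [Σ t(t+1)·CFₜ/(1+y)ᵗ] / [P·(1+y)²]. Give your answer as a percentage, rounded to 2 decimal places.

-4.26%

With y = 0.1155:
  t   CF        PV=CF/(1+0.1155)^t    t·PV        t(t+1)·PV
  1       312.50       280.1434       280.1434         560.2869
  2       312.50       251.1371       502.2742       1,506.8226
  3       312.50       225.1341       675.4023       2,701.6093
  4    25,312.50    16,347.7031    65,390.8125     326,954.0623
  Σ                 17,104.1178    66,848.6324     331,722.7811
P = 17,104.1178; D_Mac = 3.90834 yrs; D_mod = 3.50366 yrs; C = 15.58603.
Duration effect: -3.50366 × (+0.0125) = -0.043796
Convexity effect: 0.5 × 15.58603 × (0.0125)² = +0.0012177
ΔP/P ≈ -0.043796 + 0.0012177 = -0.042578 = -4.2578%.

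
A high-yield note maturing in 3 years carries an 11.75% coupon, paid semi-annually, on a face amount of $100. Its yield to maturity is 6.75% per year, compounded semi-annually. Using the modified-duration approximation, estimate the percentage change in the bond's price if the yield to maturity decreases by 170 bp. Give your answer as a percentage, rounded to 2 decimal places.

+4.34%

Periodic yield y = 0.03375. Modified duration first:
  t   CF        PV=CF/(1+0.03375)^t    t·PV
  1        5.875         5.6832         5.6832
  2        5.875         5.4976        10.9953
  3        5.875         5.3182        15.9545
  4        5.875         5.1445        20.5781
  5        5.875         4.9766        24.8829
  6      105.875        86.7562       520.5369
  Σ                    113.3763       598.6309
P = 113.3763; D_Mac = 5.28004 half-year periods = 2.64002 yrs; D_mod = 2.64002/(1+0.03375) = 2.55383 yrs.
ΔP/P ≈ -D_mod · Δy = -2.55383 × (-0.017) = +0.043415 = +4.3415%.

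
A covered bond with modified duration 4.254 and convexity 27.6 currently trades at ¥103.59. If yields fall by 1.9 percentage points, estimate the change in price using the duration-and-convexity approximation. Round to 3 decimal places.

Duration effect: -D_mod·Δy = -4.254 × (-0.019) = +0.080826
Convexity effect: ½·C·(Δy)² = 0.5 × 27.6 × (-0.019)² = +0.0049818
ΔP/P ≈ +0.080826 + 0.0049818 = +0.0858078
ΔP ≈ 103.59 × (+0.0858078) = +8.888830002.

+¥8.889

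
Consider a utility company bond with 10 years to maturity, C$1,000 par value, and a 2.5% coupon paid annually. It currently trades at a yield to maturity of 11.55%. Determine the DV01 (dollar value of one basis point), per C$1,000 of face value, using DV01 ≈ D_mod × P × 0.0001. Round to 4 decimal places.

Periodic yield y = 0.1155.
  t   CF        PV=CF/(1+0.1155)^t    t·PV
  1        25.00        22.4115        22.4115
  2        25.00        20.0910        40.1819
  3        25.00        18.0107        54.0322
  4        25.00        16.1459        64.5835
  5        25.00        14.4741        72.3706
  6        25.00        12.9755        77.8527
  7        25.00        11.6320        81.4237
  8        25.00        10.4276        83.4206
  9        25.00         9.3479        84.1311
  10    1,025.00       343.5802     3,435.8019
  Σ                    479.0963     4,016.2098
P = 479.0963; D_Mac = 8.38289 yrs; D_mod = 7.51491 yrs.
DV01 ≈ 7.51491 × 479.0963 × 0.0001 = 0.360037.

C$0.3600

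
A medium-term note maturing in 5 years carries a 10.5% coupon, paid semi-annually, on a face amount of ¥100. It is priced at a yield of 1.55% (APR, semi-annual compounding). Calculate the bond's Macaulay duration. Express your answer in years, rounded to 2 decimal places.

Periodic yield y = 0.00775. Discount each cash flow and weight by its period:
  t   CF        PV=CF/(1+0.00775)^t    t·PV
  1         5.25         5.2096         5.2096
  2         5.25         5.1696        10.3391
  3         5.25         5.1298        15.3894
  4         5.25         5.0904        20.3614
  5         5.25         5.0512        25.2560
  6         5.25         5.0124        30.0742
  7         5.25         4.9738        34.8167
  8         5.25         4.9356        39.4845
  9         5.25         4.8976        44.0785
  10      105.25        97.4303       974.3030
  Σ                    142.9002     1,199.3125
Price P = Σ PV = 142.9002.
Macaulay duration = Σ(t·PV) / P = 1,199.3125 / 142.9002 = 8.39266 half-year periods.
In years: 8.39266 / 2 = 4.19633 years.

4.20 years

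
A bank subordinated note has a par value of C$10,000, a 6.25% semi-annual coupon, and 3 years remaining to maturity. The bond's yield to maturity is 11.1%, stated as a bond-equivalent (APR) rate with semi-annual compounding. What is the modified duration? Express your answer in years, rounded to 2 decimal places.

Periodic yield y = 0.0555. First find Macaulay duration:
  t   CF        PV=CF/(1+0.0555)^t    t·PV
  1       312.50       296.0682       296.0682
  2       312.50       280.5004       561.0009
  3       312.50       265.7512       797.2537
  4       312.50       251.7776     1,007.1104
  5       312.50       238.5387     1,192.6935
  6    10,312.50     7,457.8653    44,747.1919
  Σ                  8,790.5015    48,601.3185
P = 8,790.5015; Macaulay duration = 48,601.3185 / 8,790.5015 = 5.52884 half-year periods = 2.76442 years.
Modified duration = D_Mac / (1 + y) = 2.76442 / 1.0555 = 2.61906 years.

2.62 years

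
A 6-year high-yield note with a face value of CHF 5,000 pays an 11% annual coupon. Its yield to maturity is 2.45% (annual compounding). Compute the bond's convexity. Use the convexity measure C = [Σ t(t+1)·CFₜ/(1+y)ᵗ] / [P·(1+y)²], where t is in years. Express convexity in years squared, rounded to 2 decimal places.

30.63

With y = 0.0245:
  t   CF        PV=CF/(1+0.0245)^t    t·PV        t(t+1)·PV
  1       550.00       536.8472       536.8472       1,073.6945
  2       550.00       524.0090     1,048.0180       3,144.0541
  3       550.00       511.4778     1,534.4334       6,137.7338
  4       550.00       499.2463     1,996.9851       9,984.9256
  5       550.00       487.3073     2,436.5363      14,619.2176
  6     5,550.00     4,799.7786    28,798.6717     201,590.7020
  Σ                  7,358.6662    36,351.4918     236,550.3276
P = 7,358.6662.
Convexity = Σ t(t+1)·PV / [P·(1+y)²] = 236,550.3276 / (7,358.6662 × 1.049600) = 30.62672.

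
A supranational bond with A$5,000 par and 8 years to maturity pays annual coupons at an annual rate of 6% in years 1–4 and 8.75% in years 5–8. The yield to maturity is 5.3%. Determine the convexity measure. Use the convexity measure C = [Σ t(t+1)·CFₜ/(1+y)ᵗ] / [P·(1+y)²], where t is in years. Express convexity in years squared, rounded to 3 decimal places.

49.746

With y = 0.053:
  t   CF        PV=CF/(1+0.053)^t    t·PV        t(t+1)·PV
  1       300.00       284.9003       284.9003         569.8006
  2       300.00       270.5606       541.1211       1,623.3634
  3       300.00       256.9426       770.8278       3,083.3114
  4       300.00       244.0101       976.0403       4,880.2016
  5       437.50       337.9374     1,689.6868      10,138.1207
  6       437.50       320.9282     1,925.5690      13,478.9828
  7       437.50       304.7751     2,133.4256      17,067.4047
  8     5,437.50     3,597.2639    28,778.1113     259,003.0014
  Σ                  5,617.3181    37,099.6822     309,844.1867
P = 5,617.3181.
Convexity = Σ t(t+1)·PV / [P·(1+y)²] = 309,844.1867 / (5,617.3181 × 1.108809) = 49.74593.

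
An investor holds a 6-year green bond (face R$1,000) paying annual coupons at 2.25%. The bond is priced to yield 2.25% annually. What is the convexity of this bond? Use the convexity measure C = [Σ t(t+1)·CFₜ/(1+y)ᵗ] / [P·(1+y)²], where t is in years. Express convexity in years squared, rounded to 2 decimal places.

With y = 0.0225:
  t   CF        PV=CF/(1+0.0225)^t    t·PV        t(t+1)·PV
  1        22.50        22.0049        22.0049          44.0098
  2        22.50        21.5207        43.0413         129.1240
  3        22.50        21.0471        63.1413         252.5654
  4        22.50        20.5840        82.3359         411.6795
  5        22.50        20.1310       100.6551         603.9308
  6     1,022.50       894.7123     5,368.2739      37,577.9174
  Σ                  1,000.0000     5,679.4525      39,019.2269
P = 1,000.0000.
Convexity = Σ t(t+1)·PV / [P·(1+y)²] = 39,019.2269 / (1,000.0000 × 1.045506) = 37.32089.

37.32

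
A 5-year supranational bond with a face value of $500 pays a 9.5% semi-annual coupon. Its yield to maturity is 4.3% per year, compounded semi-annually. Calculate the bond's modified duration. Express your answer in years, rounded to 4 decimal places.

Periodic yield y = 0.0215. First find Macaulay duration:
  t   CF        PV=CF/(1+0.0215)^t    t·PV
  1        23.75        23.2501        23.2501
  2        23.75        22.7608        45.5215
  3        23.75        22.2817        66.8451
  4        23.75        21.8127        87.2509
  5        23.75        21.3536       106.7682
  6        23.75        20.9042       125.4252
  7        23.75        20.4642       143.2495
  8        23.75        20.0335       160.2679
  9        23.75        19.6118       176.5065
  10      523.75       423.3897     4,233.8974
  Σ                    615.8624     5,168.9824
P = 615.8624; Macaulay duration = 5,168.9824 / 615.8624 = 8.39308 half-year periods = 4.19654 years.
Modified duration = D_Mac / (1 + y) = 4.19654 / 1.0215 = 4.10821 years.

4.1082 years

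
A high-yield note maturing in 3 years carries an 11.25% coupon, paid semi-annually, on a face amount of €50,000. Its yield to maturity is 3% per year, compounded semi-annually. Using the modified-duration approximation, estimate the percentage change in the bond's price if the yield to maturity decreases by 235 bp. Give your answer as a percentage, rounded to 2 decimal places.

Periodic yield y = 0.015. Modified duration first:
  t   CF        PV=CF/(1+0.015)^t    t·PV
  1     2,812.50     2,770.9360     2,770.9360
  2     2,812.50     2,729.9862     5,459.9723
  3     2,812.50     2,689.6415     8,068.9246
  4     2,812.50     2,649.8931    10,599.5726
  5     2,812.50     2,610.7322    13,053.6608
  6    52,812.50    48,299.2595   289,795.5573
  Σ                 61,750.4485   329,748.6236
P = 61,750.4485; D_Mac = 5.34002 half-year periods = 2.67001 yrs; D_mod = 2.67001/(1+0.015) = 2.63055 yrs.
ΔP/P ≈ -D_mod · Δy = -2.63055 × (-0.0235) = +0.061818 = +6.1818%.

+6.18%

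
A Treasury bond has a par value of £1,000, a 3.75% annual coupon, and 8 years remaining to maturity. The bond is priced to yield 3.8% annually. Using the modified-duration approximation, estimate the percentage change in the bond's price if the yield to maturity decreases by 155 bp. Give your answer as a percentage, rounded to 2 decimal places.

Periodic yield y = 0.038. Modified duration first:
  t   CF        PV=CF/(1+0.038)^t    t·PV
  1        37.50        36.1272        36.1272
  2        37.50        34.8046        69.6092
  3        37.50        33.5304       100.5913
  4        37.50        32.3029       129.2117
  5        37.50        31.1204       155.6018
  6        37.50        29.9811       179.8864
  7        37.50        28.8835       202.1845
  8     1,037.50       769.8556     6,158.8449
  Σ                    996.6057     7,032.0569
P = 996.6057; D_Mac = 7.05601 yrs; D_mod = 7.05601/(1+0.038) = 6.79770 yrs.
ΔP/P ≈ -D_mod · Δy = -6.79770 × (-0.0155) = +0.105364 = +10.5364%.

+10.54%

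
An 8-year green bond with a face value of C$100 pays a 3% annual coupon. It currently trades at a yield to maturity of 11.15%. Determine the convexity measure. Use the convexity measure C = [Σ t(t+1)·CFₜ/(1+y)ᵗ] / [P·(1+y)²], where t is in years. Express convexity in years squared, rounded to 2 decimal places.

With y = 0.1115:
  t   CF        PV=CF/(1+0.1115)^t    t·PV        t(t+1)·PV
  1         3.00         2.6991         2.6991           5.3981
  2         3.00         2.4283         4.8566          14.5698
  3         3.00         2.1847         6.5541          26.2165
  4         3.00         1.9655         7.8622          39.3109
  5         3.00         1.7684         8.8419          53.0512
  6         3.00         1.5910         9.5459          66.8211
  7         3.00         1.4314        10.0197          80.1573
  8       103.00        44.2142       353.7134       3,183.4203
  Σ                     58.2825       404.0927       3,468.9452
P = 58.2825.
Convexity = Σ t(t+1)·PV / [P·(1+y)²] = 3,468.9452 / (58.2825 × 1.235432) = 48.17706.

48.18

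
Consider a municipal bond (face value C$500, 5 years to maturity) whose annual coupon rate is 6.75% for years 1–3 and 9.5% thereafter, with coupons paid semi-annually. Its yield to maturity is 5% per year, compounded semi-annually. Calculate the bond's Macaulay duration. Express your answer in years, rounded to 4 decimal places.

4.3500 years

Periodic yield y = 0.025. Discount each cash flow and weight by its period:
  t   CF        PV=CF/(1+0.025)^t    t·PV
  1       16.875        16.4634        16.4634
  2       16.875        16.0619        32.1237
  3       16.875        15.6701        47.0103
  4       16.875        15.2879        61.1517
  5       16.875        14.9150        74.5752
  6       16.875        14.5513        87.3076
  7       23.750        19.9800       139.8603
  8       23.750        19.4927       155.9418
  9       23.750        19.0173       171.1557
  10     523.750       409.1527     4,091.5266
  Σ                    560.5924     4,877.1164
Price P = Σ PV = 560.5924.
Macaulay duration = Σ(t·PV) / P = 4,877.1164 / 560.5924 = 8.69993 half-year periods.
In years: 8.69993 / 2 = 4.34997 years.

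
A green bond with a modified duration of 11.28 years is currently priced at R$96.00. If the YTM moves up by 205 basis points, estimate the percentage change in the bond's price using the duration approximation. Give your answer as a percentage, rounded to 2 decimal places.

Duration approximation: ΔP/P ≈ -D_mod · Δy = -11.28 × (+0.0205) = -0.231240.
As a percentage: -23.1240%.

-23.12%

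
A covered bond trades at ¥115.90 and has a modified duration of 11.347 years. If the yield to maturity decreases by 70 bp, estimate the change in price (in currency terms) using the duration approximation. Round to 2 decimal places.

+¥9.21

Duration approximation: ΔP/P ≈ -D_mod · Δy = -11.347 × (-0.007) = +0.079429.
ΔP ≈ 115.90 × (+0.079429) = +9.2058211.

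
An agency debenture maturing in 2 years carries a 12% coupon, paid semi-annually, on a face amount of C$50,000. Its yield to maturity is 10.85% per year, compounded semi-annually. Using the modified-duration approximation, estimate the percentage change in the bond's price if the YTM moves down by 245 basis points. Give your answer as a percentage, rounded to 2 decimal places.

Periodic yield y = 0.05425. Modified duration first:
  t   CF        PV=CF/(1+0.05425)^t    t·PV
  1     3,000.00     2,845.6249     2,845.6249
  2     3,000.00     2,699.1936     5,398.3872
  3     3,000.00     2,560.2975     7,680.8924
  4    53,000.00    42,904.3603   171,617.4411
  Σ                 51,009.4762   187,542.3456
P = 51,009.4762; D_Mac = 3.67662 half-year periods = 1.83831 yrs; D_mod = 1.83831/(1+0.05425) = 1.74371 yrs.
ΔP/P ≈ -D_mod · Δy = -1.74371 × (-0.0245) = +0.042721 = +4.2721%.

+4.27%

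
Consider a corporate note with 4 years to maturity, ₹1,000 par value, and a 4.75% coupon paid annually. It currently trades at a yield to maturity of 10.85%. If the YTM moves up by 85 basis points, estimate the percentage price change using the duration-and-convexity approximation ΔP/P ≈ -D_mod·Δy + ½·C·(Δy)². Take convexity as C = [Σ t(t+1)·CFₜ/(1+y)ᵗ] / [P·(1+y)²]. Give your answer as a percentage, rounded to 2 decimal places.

With y = 0.1085:
  t   CF        PV=CF/(1+0.1085)^t    t·PV        t(t+1)·PV
  1        47.50        42.8507        42.8507          85.7014
  2        47.50        38.6565        77.3129         231.9388
  3        47.50        34.8728       104.6183         418.4733
  4     1,047.50       693.7632     2,775.0527      13,875.2634
  Σ                    810.1431     2,999.8347      14,611.3770
P = 810.1431; D_Mac = 3.70285 yrs; D_mod = 3.34041 yrs; C = 14.67770.
Duration effect: -3.34041 × (+0.0085) = -0.028393
Convexity effect: 0.5 × 14.67770 × (0.0085)² = +0.0005302
ΔP/P ≈ -0.028393 + 0.0005302 = -0.027863 = -2.7863%.

-2.79%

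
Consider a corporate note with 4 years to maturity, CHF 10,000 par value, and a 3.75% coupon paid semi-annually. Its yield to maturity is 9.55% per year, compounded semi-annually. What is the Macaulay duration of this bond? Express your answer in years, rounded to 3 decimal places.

Periodic yield y = 0.04775. Discount each cash flow and weight by its period:
  t   CF        PV=CF/(1+0.04775)^t    t·PV
  1       187.50       178.9549       178.9549
  2       187.50       170.7992       341.5985
  3       187.50       163.0153       489.0458
  4       187.50       155.5860       622.3441
  5       187.50       148.4954       742.4769
  6       187.50       141.7279       850.3672
  7       187.50       135.2688       946.8815
  8    10,187.50     7,014.6542    56,117.2335
  Σ                  8,108.5016    60,288.9023
Price P = Σ PV = 8,108.5016.
Macaulay duration = Σ(t·PV) / P = 60,288.9023 / 8,108.5016 = 7.43527 half-year periods.
In years: 7.43527 / 2 = 3.71764 years.

3.718 years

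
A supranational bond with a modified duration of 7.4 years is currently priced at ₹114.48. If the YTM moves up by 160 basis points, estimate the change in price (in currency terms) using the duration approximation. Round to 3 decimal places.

Duration approximation: ΔP/P ≈ -D_mod · Δy = -7.4 × (+0.016) = -0.118400.
ΔP ≈ 114.48 × (-0.118400) = -13.554432.

-₹13.554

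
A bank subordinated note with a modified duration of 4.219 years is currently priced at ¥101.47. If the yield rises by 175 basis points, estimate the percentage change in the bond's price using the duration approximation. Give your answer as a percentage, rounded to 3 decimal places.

Duration approximation: ΔP/P ≈ -D_mod · Δy = -4.219 × (+0.0175) = -0.0738325.
As a percentage: -7.38325%.

-7.383%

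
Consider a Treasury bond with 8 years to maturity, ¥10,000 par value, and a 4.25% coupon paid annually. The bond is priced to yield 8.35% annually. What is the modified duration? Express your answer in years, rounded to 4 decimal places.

6.2479 years

Periodic yield y = 0.0835. First find Macaulay duration:
  t   CF        PV=CF/(1+0.0835)^t    t·PV
  1       425.00       392.2473       392.2473
  2       425.00       362.0188       724.0376
  3       425.00       334.1198     1,002.3593
  4       425.00       308.3708     1,233.4833
  5       425.00       284.6062     1,423.0310
  6       425.00       262.6730     1,576.0380
  7       425.00       242.4301     1,697.0106
  8    10,425.00     5,488.3871    43,907.0972
  Σ                  7,674.8531    51,955.3043
P = 7,674.8531; Macaulay duration = 51,955.3043 / 7,674.8531 = 6.76955 years.
Modified duration = D_Mac / (1 + y) = 6.76955 / 1.0835 = 6.24785 years.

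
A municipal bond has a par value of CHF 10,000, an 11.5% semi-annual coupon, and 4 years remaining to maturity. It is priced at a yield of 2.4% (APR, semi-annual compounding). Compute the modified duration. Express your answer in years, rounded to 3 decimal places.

Periodic yield y = 0.012. First find Macaulay duration:
  t   CF        PV=CF/(1+0.012)^t    t·PV
  1       575.00       568.1818       568.1818
  2       575.00       561.4445     1,122.8890
  3       575.00       554.7870     1,664.3611
  4       575.00       548.2085     2,192.8341
  5       575.00       541.7080     2,708.5402
  6       575.00       535.2846     3,211.7078
  7       575.00       528.9374     3,702.5616
  8    10,575.00     9,612.4983    76,899.9864
  Σ                 13,451.0502    92,071.0621
P = 13,451.0502; Macaulay duration = 92,071.0621 / 13,451.0502 = 6.84490 half-year periods = 3.42245 years.
Modified duration = D_Mac / (1 + y) = 3.42245 / 1.012 = 3.38187 years.

3.382 years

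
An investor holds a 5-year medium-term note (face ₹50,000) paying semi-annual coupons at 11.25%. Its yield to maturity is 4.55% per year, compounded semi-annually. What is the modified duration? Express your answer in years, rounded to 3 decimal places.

4.009 years

Periodic yield y = 0.02275. First find Macaulay duration:
  t   CF        PV=CF/(1+0.02275)^t    t·PV
  1     2,812.50     2,749.9389     2,749.9389
  2     2,812.50     2,688.7694     5,377.5388
  3     2,812.50     2,628.9605     7,886.8816
  4     2,812.50     2,570.4821    10,281.9283
  5     2,812.50     2,513.3044    12,566.5220
  6     2,812.50     2,457.3986    14,744.3914
  7     2,812.50     2,402.7363    16,819.1543
  8     2,812.50     2,349.2900    18,794.3198
  9     2,812.50     2,297.0325    20,673.2924
  10   52,812.50    42,173.7136   421,737.1362
  Σ                 64,831.6262   531,631.1036
P = 64,831.6262; Macaulay duration = 531,631.1036 / 64,831.6262 = 8.20018 half-year periods = 4.10009 years.
Modified duration = D_Mac / (1 + y) = 4.10009 / 1.02275 = 4.00889 years.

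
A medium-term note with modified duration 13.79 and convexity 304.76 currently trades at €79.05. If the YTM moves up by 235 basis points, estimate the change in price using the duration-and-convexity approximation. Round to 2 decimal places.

-€18.97

Duration effect: -D_mod·Δy = -13.79 × (+0.0235) = -0.324065
Convexity effect: ½·C·(Δy)² = 0.5 × 304.76 × (0.0235)² = +0.084151855
ΔP/P ≈ -0.324065 + 0.084151855 = -0.239913145
ΔP ≈ 79.05 × (-0.239913145) = -18.96513411225.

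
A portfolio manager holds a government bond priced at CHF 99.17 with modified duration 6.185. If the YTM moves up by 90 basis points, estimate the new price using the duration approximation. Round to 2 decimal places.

CHF 93.65

Duration approximation: ΔP/P ≈ -D_mod · Δy = -6.185 × (+0.009) = -0.055665.
New price ≈ 99.17 × (1 - 0.055665) = 93.64970195.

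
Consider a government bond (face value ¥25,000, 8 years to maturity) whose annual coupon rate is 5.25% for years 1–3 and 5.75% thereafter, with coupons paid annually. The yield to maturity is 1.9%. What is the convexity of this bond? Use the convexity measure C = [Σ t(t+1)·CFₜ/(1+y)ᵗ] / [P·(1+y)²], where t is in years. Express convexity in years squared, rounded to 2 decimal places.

56.26

With y = 0.019:
  t   CF        PV=CF/(1+0.019)^t    t·PV        t(t+1)·PV
  1     1,312.50     1,288.0275     1,288.0275       2,576.0550
  2     1,312.50     1,264.0113     2,528.0225       7,584.0676
  3     1,312.50     1,240.4428     3,721.3285      14,885.3142
  4     1,437.50     1,333.2485     5,332.9942      26,664.9708
  5     1,437.50     1,308.3891     6,541.9457      39,251.6744
  6     1,437.50     1,283.9933     7,703.9597      53,927.7176
  7     1,437.50     1,260.0523     8,820.3660      70,562.9278
  8    26,437.50    22,741.9088   181,935.2700   1,637,417.4301
  Σ                 31,720.0736   217,871.9141   1,852,870.1575
P = 31,720.0736.
Convexity = Σ t(t+1)·PV / [P·(1+y)²] = 1,852,870.1575 / (31,720.0736 × 1.038361) = 56.25517.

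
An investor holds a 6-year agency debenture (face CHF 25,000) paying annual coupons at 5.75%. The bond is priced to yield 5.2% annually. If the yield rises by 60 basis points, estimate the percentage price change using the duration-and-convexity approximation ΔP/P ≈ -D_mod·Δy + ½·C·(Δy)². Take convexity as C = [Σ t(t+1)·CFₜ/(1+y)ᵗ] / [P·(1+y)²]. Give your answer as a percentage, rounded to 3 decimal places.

-2.939%

With y = 0.052:
  t   CF        PV=CF/(1+0.052)^t    t·PV        t(t+1)·PV
  1     1,437.50     1,366.4449     1,366.4449       2,732.8897
  2     1,437.50     1,298.9020     2,597.8039       7,793.4118
  3     1,437.50     1,234.6977     3,704.0931      14,816.3722
  4     1,437.50     1,173.6670     4,694.6680      23,473.3400
  5     1,437.50     1,115.6530     5,578.2652      33,469.5913
  6    26,437.50    19,504.1014   117,024.6083     819,172.2582
  Σ                 25,693.4659   134,965.8834     901,457.8632
P = 25,693.4659; D_Mac = 5.25293 yrs; D_mod = 4.99328 yrs; C = 31.70234.
Duration effect: -4.99328 × (+0.006) = -0.029960
Convexity effect: 0.5 × 31.70234 × (0.006)² = +0.0005706
ΔP/P ≈ -0.029960 + 0.0005706 = -0.029389 = -2.9389%.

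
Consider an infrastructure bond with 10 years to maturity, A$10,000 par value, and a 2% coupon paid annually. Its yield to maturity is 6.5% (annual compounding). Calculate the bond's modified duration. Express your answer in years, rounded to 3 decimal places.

Periodic yield y = 0.065. First find Macaulay duration:
  t   CF        PV=CF/(1+0.065)^t    t·PV
  1       200.00       187.7934       187.7934
  2       200.00       176.3319       352.6637
  3       200.00       165.5698       496.7095
  4       200.00       155.4646       621.8585
  5       200.00       145.9762       729.8808
  6       200.00       137.0668       822.4009
  7       200.00       128.7012       900.9087
  8       200.00       120.8462       966.7699
  9       200.00       113.4706     1,021.2358
  10   10,200.00     5,433.8056    54,338.0556
  Σ                  6,765.0264    60,438.2769
P = 6,765.0264; Macaulay duration = 60,438.2769 / 6,765.0264 = 8.93393 years.
Modified duration = D_Mac / (1 + y) = 8.93393 / 1.065 = 8.38867 years.

8.389 years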